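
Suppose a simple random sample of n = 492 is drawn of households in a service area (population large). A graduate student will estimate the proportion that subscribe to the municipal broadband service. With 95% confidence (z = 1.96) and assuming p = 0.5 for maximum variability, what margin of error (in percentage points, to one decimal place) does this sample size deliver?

SE(p̂) = √[p(1−p)/n] = √[0.2500/492] = 0.02254.
E = z × SE = 1.96 × 0.02254 = 0.04418, or 4.4 percentage points.

4.4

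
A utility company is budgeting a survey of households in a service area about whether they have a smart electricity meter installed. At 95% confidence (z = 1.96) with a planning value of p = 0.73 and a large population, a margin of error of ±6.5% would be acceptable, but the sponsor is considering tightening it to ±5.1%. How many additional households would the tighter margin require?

At ±6.5%: n = 1.96² × 0.1971 / 0.065² ≈ 179.21 → 180.
At ±5.1%: n = 1.96² × 0.1971 / 0.051² ≈ 291.11 → 292.
Additional respondents: 292 − 180 = 112.

112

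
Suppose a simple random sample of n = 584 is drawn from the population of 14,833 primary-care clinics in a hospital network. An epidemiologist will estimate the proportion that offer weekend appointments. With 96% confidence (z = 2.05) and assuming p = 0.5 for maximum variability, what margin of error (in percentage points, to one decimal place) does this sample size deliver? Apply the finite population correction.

4.2

Finite-population factor: (N−n)/(N−1) = (14833−584)/(14833−1) = 0.9607.
SE(p̂) = √[p(1−p)/n · (N−n)/(N−1)] = √[0.2500/584 × 0.9607] = 0.02028.
E = z × SE = 2.05 × 0.02028 = 0.04157 ≈ 4.2 percentage points.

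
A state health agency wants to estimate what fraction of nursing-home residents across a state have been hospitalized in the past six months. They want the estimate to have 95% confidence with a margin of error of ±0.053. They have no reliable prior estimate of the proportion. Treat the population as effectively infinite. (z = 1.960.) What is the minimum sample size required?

With no prior estimate, use p = 0.5, giving p(1−p) = 0.25.
n = z²·p(1−p)/E² = 1.960² × 0.2500 / 0.053² = 3.8416 × 0.2500 / 0.002809 ≈ 341.90.
Rounding up gives n = 342.

342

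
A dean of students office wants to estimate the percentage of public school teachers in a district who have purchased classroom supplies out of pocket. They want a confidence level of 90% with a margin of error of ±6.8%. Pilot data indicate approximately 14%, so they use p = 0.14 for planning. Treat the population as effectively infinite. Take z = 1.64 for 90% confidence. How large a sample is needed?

With p = 0.14, p(1−p) = 0.1204.
n = z²·p(1−p)/E² = 1.64² × 0.1204 / 0.068² = 2.6896 × 0.1204 / 0.004624 ≈ 70.03.
Rounding up gives n = 71.

71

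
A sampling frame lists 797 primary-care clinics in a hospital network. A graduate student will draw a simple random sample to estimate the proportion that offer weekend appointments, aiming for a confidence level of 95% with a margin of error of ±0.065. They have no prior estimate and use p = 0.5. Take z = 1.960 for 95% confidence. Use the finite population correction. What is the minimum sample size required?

Unadjusted: n₀ = 1.960² × 0.50 × 0.50 / 0.065² ≈ 227.31, so n₀ = 228.
Finite population correction with N = 797: n = n₀ / (1 + (n₀−1)/N) = 228 / (1 + 227/797) = 228 / 1.2848 ≈ 177.46.
Rounding up, n = 178.

178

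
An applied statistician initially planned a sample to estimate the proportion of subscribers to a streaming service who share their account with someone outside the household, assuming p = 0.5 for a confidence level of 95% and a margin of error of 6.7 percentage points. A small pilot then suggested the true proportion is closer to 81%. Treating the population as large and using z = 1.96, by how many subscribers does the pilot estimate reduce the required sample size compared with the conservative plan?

Conservative (p = 0.5): n = 1.96² × 0.25 / 0.067² ≈ 213.95 → 214.
Using p = 0.81: p(1−p) = 0.1539, so n = 1.96² × 0.1539 / 0.067² ≈ 131.70 → 132.
Reduction: 214 − 132 = 82.

82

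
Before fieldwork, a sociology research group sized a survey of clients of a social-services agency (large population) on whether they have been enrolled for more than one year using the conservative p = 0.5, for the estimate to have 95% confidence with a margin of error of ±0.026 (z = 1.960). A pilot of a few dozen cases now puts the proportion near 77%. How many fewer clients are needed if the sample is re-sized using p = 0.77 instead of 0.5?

414

Conservative (p = 0.5): n = 1.960² × 0.25 / 0.026² ≈ 1420.71 → 1421.
Using p = 0.77: p(1−p) = 0.1771, so n = 1.960² × 0.1771 / 0.026² ≈ 1006.43 → 1007.
Reduction: 1421 − 1007 = 414.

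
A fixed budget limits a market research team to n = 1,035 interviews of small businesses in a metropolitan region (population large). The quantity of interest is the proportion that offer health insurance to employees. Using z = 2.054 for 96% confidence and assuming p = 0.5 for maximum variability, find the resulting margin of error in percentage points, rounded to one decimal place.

3.2

SE(p̂) = √[p(1−p)/n] = √[0.2500/1035] = 0.01554.
E = z × SE = 2.054 × 0.01554 = 0.03192, or 3.2 percentage points.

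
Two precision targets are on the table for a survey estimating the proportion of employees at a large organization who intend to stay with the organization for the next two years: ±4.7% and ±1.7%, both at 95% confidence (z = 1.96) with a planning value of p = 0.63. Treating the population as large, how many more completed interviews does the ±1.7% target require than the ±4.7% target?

At ±4.7%: n = 1.96² × 0.2331 / 0.047² ≈ 405.38 → 406.
At ±1.7%: n = 1.96² × 0.2331 / 0.017² ≈ 3098.54 → 3099.
Additional respondents: 3099 − 406 = 2693.

2693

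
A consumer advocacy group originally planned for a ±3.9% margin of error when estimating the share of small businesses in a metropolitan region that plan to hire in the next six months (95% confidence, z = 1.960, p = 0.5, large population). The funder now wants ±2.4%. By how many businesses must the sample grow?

At ±3.9%: n = 1.960² × 0.2500 / 0.039² ≈ 631.43 → 632.
At ±2.4%: n = 1.960² × 0.2500 / 0.024² ≈ 1667.36 → 1668.
Additional respondents: 1668 − 632 = 1036.

1036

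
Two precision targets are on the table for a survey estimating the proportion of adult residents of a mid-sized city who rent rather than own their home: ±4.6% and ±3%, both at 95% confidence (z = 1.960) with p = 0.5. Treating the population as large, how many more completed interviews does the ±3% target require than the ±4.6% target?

614

At ±4.6%: n = 1.960² × 0.2500 / 0.046² ≈ 453.88 → 454.
At ±3%: n = 1.960² × 0.2500 / 0.030² ≈ 1067.11 → 1068.
Additional respondents: 1068 − 454 = 614.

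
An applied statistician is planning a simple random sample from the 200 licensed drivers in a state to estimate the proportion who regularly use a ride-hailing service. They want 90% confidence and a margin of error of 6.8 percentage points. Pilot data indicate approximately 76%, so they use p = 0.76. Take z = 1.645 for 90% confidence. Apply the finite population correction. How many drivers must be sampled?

70

Unadjusted: n₀ = 1.645² × 0.76 × 0.24 / 0.068² ≈ 106.74, so n₀ = 107.
Finite population correction with N = 200: n = n₀ / (1 + (n₀−1)/N) = 107 / (1 + 106/200) = 107 / 1.5300 ≈ 69.93.
Rounding up, n = 70.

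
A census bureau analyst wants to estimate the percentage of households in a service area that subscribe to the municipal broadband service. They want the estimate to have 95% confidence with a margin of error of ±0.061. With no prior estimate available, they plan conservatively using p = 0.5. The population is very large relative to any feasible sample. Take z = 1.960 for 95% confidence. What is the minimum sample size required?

With p = 0.5, p(1−p) = 0.25.
n = z²·p(1−p)/E² = 1.960² × 0.2500 / 0.061² = 3.8416 × 0.2500 / 0.003721 ≈ 258.10.
Rounding up gives n = 259.

259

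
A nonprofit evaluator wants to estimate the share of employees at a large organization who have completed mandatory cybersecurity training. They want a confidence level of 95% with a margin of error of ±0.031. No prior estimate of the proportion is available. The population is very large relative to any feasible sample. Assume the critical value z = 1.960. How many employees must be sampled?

With no prior estimate, use p = 0.5, giving p(1−p) = 0.25.
n = z²·p(1−p)/E² = 1.960² × 0.2500 / 0.031² = 3.8416 × 0.2500 / 0.000961 ≈ 999.38.
Rounding up gives n = 1000.

1000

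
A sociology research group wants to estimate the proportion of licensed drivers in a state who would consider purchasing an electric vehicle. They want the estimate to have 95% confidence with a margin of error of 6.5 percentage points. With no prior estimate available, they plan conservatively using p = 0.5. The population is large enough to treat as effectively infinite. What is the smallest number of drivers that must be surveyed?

For 95% confidence, z = 1.960.
With p = 0.5, p(1−p) = 0.25.
n = z²·p(1−p)/E² = 1.960² × 0.2500 / 0.065² = 3.8416 × 0.2500 / 0.004225 ≈ 227.31.
Rounding up gives n = 228.

228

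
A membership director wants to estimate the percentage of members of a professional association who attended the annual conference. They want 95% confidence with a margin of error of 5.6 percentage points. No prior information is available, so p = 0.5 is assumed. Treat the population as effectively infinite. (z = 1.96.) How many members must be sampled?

With p = 0.5, p(1−p) = 0.25.
n = z²·p(1−p)/E² = 1.96² × 0.2500 / 0.056² = 3.8416 × 0.2500 / 0.003136 ≈ 306.25.
Rounding up gives n = 307.

307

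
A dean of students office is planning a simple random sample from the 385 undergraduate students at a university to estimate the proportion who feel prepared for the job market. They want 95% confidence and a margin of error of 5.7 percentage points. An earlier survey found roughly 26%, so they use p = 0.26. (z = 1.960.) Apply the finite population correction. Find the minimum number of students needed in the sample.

144

Unadjusted: n₀ = 1.960² × 0.26 × 0.74 / 0.057² ≈ 227.49, so n₀ = 228.
Finite population correction with N = 385: n = n₀ / (1 + (n₀−1)/N) = 228 / (1 + 227/385) = 228 / 1.5896 ≈ 143.43.
Rounding up, n = 144.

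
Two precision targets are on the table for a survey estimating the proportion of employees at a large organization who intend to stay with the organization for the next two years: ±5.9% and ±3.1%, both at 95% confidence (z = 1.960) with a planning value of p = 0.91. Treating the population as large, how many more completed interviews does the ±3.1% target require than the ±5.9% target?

237

At ±5.9%: n = 1.960² × 0.0819 / 0.059² ≈ 90.38 → 91.
At ±3.1%: n = 1.960² × 0.0819 / 0.031² ≈ 327.40 → 328.
Additional respondents: 328 − 91 = 237.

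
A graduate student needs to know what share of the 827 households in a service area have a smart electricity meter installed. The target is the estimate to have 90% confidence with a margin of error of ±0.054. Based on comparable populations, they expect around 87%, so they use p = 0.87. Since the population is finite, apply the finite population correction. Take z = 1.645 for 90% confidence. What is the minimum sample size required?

94

Unadjusted: n₀ = 1.645² × 0.87 × 0.13 / 0.054² ≈ 104.96, so n₀ = 105.
Finite population correction with N = 827: n = n₀ / (1 + (n₀−1)/N) = 105 / (1 + 104/827) = 105 / 1.1258 ≈ 93.27.
Rounding up, n = 94.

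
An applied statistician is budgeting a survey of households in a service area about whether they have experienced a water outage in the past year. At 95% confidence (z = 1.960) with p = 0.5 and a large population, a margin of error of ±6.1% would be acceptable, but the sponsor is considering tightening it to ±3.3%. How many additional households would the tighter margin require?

At ±6.1%: n = 1.960² × 0.2500 / 0.061² ≈ 258.10 → 259.
At ±3.3%: n = 1.960² × 0.2500 / 0.033² ≈ 881.91 → 882.
Additional respondents: 882 − 259 = 623.

623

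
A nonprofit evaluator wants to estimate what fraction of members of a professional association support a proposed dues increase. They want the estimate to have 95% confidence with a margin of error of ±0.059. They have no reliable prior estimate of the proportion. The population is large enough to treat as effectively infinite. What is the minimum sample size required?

276

For 95% confidence, z = 1.96.
With no prior estimate, use p = 0.5, giving p(1−p) = 0.25.
n = z²·p(1−p)/E² = 1.96² × 0.2500 / 0.059² = 3.8416 × 0.2500 / 0.003481 ≈ 275.90.
Rounding up gives n = 276.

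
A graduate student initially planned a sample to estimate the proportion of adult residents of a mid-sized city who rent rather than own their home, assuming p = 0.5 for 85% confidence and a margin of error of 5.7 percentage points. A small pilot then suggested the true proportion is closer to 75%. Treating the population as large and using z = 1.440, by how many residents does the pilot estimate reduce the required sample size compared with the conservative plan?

Conservative (p = 0.5): n = 1.440² × 0.25 / 0.057² ≈ 159.56 → 160.
Using p = 0.75: p(1−p) = 0.1875, so n = 1.440² × 0.1875 / 0.057² ≈ 119.67 → 120.
Reduction: 160 − 120 = 40.

40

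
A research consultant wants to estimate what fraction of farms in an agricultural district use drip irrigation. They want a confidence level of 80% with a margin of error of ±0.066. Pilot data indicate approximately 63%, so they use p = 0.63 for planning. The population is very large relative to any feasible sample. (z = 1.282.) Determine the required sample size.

With p = 0.63, p(1−p) = 0.2331.
n = z²·p(1−p)/E² = 1.282² × 0.2331 / 0.066² = 1.6435 × 0.2331 / 0.004356 ≈ 87.95.
Rounding up gives n = 88.

88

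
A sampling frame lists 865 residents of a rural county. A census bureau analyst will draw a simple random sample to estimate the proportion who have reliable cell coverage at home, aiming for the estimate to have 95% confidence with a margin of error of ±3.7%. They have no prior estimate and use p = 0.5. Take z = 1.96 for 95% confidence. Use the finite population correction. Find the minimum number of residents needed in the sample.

388

Unadjusted: n₀ = 1.96² × 0.50 × 0.50 / 0.037² ≈ 701.53, so n₀ = 702.
Finite population correction with N = 865: n = n₀ / (1 + (n₀−1)/N) = 702 / (1 + 701/865) = 702 / 1.8104 ≈ 387.76.
Rounding up, n = 388.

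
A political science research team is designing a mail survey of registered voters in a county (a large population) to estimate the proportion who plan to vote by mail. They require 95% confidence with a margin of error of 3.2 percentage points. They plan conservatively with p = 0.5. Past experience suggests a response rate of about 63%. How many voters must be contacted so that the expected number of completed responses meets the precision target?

For 95% confidence, z = 1.960.
Completed interviews needed: n₀ = 1.960² × 0.2500 / 0.032² ≈ 937.89 → 938.
At a 63% response rate, contacts needed = 938 / 0.63 ≈ 1488.89 → 1489.

1489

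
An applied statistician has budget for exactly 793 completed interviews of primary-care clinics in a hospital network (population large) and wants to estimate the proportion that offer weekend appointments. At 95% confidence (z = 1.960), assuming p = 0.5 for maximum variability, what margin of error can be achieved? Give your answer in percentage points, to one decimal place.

SE(p̂) = √[p(1−p)/n] = √[0.2500/793] = 0.01776.
E = z × SE = 1.960 × 0.01776 = 0.03480, or 3.5 percentage points.

3.5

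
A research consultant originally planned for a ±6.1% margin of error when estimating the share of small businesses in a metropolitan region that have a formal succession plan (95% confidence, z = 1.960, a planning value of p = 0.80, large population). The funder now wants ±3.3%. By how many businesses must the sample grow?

At ±6.1%: n = 1.960² × 0.1600 / 0.061² ≈ 165.19 → 166.
At ±3.3%: n = 1.960² × 0.1600 / 0.033² ≈ 564.42 → 565.
Additional respondents: 565 − 166 = 399.

399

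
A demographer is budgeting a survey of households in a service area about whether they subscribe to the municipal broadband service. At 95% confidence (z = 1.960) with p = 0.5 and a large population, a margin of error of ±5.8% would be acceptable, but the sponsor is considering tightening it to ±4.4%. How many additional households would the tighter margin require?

At ±5.8%: n = 1.960² × 0.2500 / 0.058² ≈ 285.49 → 286.
At ±4.4%: n = 1.960² × 0.2500 / 0.044² ≈ 496.07 → 497.
Additional respondents: 497 − 286 = 211.

211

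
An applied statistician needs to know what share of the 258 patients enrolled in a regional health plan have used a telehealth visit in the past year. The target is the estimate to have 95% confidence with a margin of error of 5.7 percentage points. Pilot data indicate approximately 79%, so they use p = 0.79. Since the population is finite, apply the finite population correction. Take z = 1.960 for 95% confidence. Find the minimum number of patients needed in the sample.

112

Unadjusted: n₀ = 1.960² × 0.79 × 0.21 / 0.057² ≈ 196.16, so n₀ = 197.
Finite population correction with N = 258: n = n₀ / (1 + (n₀−1)/N) = 197 / (1 + 196/258) = 197 / 1.7597 ≈ 111.95.
Rounding up, n = 112.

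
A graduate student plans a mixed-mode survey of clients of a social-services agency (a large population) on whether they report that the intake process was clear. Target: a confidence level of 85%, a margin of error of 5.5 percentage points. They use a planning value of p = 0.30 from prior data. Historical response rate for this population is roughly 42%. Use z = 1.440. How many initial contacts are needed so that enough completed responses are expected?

Completed interviews needed: n₀ = 1.440² × 0.2100 / 0.055² ≈ 143.95 → 144.
At a 42% response rate, contacts needed = 144 / 0.42 ≈ 342.86 → 343.

343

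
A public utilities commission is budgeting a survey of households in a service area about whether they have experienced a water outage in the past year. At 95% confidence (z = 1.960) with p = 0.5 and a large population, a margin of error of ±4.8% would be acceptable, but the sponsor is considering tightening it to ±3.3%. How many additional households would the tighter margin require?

At ±4.8%: n = 1.960² × 0.2500 / 0.048² ≈ 416.84 → 417.
At ±3.3%: n = 1.960² × 0.2500 / 0.033² ≈ 881.91 → 882.
Additional respondents: 882 − 417 = 465.

465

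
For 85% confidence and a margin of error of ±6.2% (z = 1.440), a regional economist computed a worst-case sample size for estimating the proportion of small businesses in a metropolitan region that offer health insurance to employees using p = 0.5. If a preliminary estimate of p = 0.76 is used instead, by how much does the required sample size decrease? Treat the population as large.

Conservative (p = 0.5): n = 1.440² × 0.25 / 0.062² ≈ 134.86 → 135.
Using p = 0.76: p(1−p) = 0.1824, so n = 1.440² × 0.1824 / 0.062² ≈ 98.39 → 99.
Reduction: 135 − 99 = 36.

36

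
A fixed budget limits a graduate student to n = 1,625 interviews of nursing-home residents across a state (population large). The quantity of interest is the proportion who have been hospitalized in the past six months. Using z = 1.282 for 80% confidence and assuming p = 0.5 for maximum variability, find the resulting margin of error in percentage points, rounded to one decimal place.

SE(p̂) = √[p(1−p)/n] = √[0.2500/1625] = 0.01240.
E = z × SE = 1.282 × 0.01240 = 0.01590, or 1.6 percentage points.

1.6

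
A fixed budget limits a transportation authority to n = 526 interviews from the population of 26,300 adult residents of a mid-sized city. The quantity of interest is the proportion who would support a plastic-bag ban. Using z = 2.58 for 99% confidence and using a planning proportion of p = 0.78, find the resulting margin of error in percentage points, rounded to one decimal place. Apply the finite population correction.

Finite-population factor: (N−n)/(N−1) = (26300−526)/(26300−1) = 0.9800.
SE(p̂) = √[p(1−p)/n · (N−n)/(N−1)] = √[0.1716/526 × 0.9800] = 0.01788.
E = z × SE = 2.58 × 0.01788 = 0.04613 ≈ 4.6 percentage points.

4.6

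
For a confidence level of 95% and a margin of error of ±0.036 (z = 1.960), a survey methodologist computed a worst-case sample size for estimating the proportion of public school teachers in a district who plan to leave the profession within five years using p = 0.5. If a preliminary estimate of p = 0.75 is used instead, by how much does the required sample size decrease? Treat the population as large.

186

Conservative (p = 0.5): n = 1.960² × 0.25 / 0.036² ≈ 741.05 → 742.
Using p = 0.75: p(1−p) = 0.1875, so n = 1.960² × 0.1875 / 0.036² ≈ 555.79 → 556.
Reduction: 742 − 556 = 186.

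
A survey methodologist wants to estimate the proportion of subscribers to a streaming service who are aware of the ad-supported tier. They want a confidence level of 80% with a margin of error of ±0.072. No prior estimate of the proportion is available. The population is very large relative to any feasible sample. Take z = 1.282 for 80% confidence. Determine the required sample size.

With no prior estimate, use p = 0.5, giving p(1−p) = 0.25.
n = z²·p(1−p)/E² = 1.282² × 0.2500 / 0.072² = 1.6435 × 0.2500 / 0.005184 ≈ 79.26.
Rounding up gives n = 80.

80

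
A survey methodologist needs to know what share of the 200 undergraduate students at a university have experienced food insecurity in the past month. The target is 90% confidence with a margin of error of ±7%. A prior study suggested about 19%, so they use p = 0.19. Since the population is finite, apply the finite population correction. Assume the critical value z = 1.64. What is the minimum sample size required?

Unadjusted: n₀ = 1.64² × 0.19 × 0.81 / 0.070² ≈ 84.48, so n₀ = 85.
Finite population correction with N = 200: n = n₀ / (1 + (n₀−1)/N) = 85 / (1 + 84/200) = 85 / 1.4200 ≈ 59.86.
Rounding up, n = 60.

60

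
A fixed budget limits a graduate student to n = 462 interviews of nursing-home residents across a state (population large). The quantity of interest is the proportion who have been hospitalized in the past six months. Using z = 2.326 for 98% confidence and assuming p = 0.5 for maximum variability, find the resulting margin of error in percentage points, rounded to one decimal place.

5.4

SE(p̂) = √[p(1−p)/n] = √[0.2500/462] = 0.02326.
E = z × SE = 2.326 × 0.02326 = 0.05411, or 5.4 percentage points.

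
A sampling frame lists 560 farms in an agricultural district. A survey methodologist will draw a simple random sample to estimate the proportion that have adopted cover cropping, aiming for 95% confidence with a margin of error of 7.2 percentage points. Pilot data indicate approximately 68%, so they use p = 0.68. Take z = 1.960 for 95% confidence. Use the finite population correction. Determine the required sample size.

126

Unadjusted: n₀ = 1.960² × 0.68 × 0.32 / 0.072² ≈ 161.25, so n₀ = 162.
Finite population correction with N = 560: n = n₀ / (1 + (n₀−1)/N) = 162 / (1 + 161/560) = 162 / 1.2875 ≈ 125.83.
Rounding up, n = 126.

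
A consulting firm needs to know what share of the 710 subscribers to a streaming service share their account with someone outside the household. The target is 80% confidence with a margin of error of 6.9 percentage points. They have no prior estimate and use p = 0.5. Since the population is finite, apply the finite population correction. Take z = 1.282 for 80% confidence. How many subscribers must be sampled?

78

Unadjusted: n₀ = 1.282² × 0.50 × 0.50 / 0.069² ≈ 86.30, so n₀ = 87.
Finite population correction with N = 710: n = n₀ / (1 + (n₀−1)/N) = 87 / (1 + 86/710) = 87 / 1.1211 ≈ 77.60.
Rounding up, n = 78.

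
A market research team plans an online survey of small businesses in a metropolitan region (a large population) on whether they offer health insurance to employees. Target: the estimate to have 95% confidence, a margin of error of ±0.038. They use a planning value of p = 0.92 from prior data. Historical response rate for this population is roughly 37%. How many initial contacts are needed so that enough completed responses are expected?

530

For 95% confidence, z = 1.96.
Completed interviews needed: n₀ = 1.96² × 0.0736 / 0.038² ≈ 195.80 → 196.
At a 37% response rate, contacts needed = 196 / 0.37 ≈ 529.73 → 530.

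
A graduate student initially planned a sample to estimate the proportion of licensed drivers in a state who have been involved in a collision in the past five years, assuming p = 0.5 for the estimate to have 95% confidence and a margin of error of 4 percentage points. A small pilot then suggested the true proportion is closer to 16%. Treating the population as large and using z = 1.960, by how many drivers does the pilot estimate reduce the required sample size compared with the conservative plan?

278

Conservative (p = 0.5): n = 1.960² × 0.25 / 0.040² ≈ 600.25 → 601.
Using p = 0.16: p(1−p) = 0.1344, so n = 1.960² × 0.1344 / 0.040² ≈ 322.69 → 323.
Reduction: 601 − 323 = 278.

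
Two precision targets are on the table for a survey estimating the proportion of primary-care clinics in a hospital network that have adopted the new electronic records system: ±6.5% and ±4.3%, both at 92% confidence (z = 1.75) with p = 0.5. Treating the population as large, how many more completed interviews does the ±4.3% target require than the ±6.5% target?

233

At ±6.5%: n = 1.75² × 0.2500 / 0.065² ≈ 181.21 → 182.
At ±4.3%: n = 1.75² × 0.2500 / 0.043² ≈ 414.08 → 415.
Additional respondents: 415 − 182 = 233.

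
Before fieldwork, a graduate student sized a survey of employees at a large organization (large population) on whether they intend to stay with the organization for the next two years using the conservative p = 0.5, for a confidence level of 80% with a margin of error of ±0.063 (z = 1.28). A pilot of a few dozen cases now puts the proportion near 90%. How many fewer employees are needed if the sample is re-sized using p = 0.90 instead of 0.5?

Conservative (p = 0.5): n = 1.28² × 0.25 / 0.063² ≈ 103.20 → 104.
Using p = 0.90: p(1−p) = 0.0900, so n = 1.28² × 0.0900 / 0.063² ≈ 37.15 → 38.
Reduction: 104 − 38 = 66.

66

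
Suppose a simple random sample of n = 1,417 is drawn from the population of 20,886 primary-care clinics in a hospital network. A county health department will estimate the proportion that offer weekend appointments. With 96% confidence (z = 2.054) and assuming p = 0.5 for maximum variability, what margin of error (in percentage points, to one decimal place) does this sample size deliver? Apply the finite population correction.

Finite-population factor: (N−n)/(N−1) = (20886−1417)/(20886−1) = 0.9322.
SE(p̂) = √[p(1−p)/n · (N−n)/(N−1)] = √[0.2500/1417 × 0.9322] = 0.01282.
E = z × SE = 2.054 × 0.01282 = 0.02634 ≈ 2.6 percentage points.

2.6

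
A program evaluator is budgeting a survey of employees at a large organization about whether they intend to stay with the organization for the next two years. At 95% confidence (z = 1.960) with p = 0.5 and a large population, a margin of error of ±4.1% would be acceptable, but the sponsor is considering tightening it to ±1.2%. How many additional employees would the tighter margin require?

6098

At ±4.1%: n = 1.960² × 0.2500 / 0.041² ≈ 571.33 → 572.
At ±1.2%: n = 1.960² × 0.2500 / 0.012² ≈ 6669.44 → 6670.
Additional respondents: 6670 − 572 = 6098.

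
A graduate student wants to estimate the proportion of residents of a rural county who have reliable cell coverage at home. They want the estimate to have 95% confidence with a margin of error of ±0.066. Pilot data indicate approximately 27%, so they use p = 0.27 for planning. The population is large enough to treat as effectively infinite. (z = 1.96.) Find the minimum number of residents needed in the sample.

174

With p = 0.27, p(1−p) = 0.1971.
n = z²·p(1−p)/E² = 1.96² × 0.1971 / 0.066² = 3.8416 × 0.1971 / 0.004356 ≈ 173.82.
Rounding up gives n = 174.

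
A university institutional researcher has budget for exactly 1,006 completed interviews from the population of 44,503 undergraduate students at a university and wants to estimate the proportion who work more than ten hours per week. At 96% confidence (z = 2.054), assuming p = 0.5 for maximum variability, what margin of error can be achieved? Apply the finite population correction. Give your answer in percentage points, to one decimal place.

3.2

Finite-population factor: (N−n)/(N−1) = (44503−1006)/(44503−1) = 0.9774.
SE(p̂) = √[p(1−p)/n · (N−n)/(N−1)] = √[0.2500/1006 × 0.9774] = 0.01559.
E = z × SE = 2.054 × 0.01559 = 0.03201 ≈ 3.2 percentage points.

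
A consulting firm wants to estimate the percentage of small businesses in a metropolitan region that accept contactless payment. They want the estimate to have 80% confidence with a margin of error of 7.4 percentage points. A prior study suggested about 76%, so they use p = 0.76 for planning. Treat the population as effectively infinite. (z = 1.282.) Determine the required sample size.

With p = 0.76, p(1−p) = 0.1824.
n = z²·p(1−p)/E² = 1.282² × 0.1824 / 0.074² = 1.6435 × 0.1824 / 0.005476 ≈ 54.74.
Rounding up gives n = 55.

55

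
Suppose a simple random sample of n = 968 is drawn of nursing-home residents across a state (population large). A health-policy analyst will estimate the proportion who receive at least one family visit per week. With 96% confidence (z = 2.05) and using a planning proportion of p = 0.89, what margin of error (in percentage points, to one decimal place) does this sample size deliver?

SE(p̂) = √[p(1−p)/n] = √[0.0979/968] = 0.01006.
E = z × SE = 2.05 × 0.01006 = 0.02062, or 2.1 percentage points.

2.1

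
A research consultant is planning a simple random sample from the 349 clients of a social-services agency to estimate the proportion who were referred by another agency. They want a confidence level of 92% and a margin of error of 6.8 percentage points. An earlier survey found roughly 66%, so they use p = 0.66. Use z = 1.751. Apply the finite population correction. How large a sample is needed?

105

Unadjusted: n₀ = 1.751² × 0.66 × 0.34 / 0.068² ≈ 148.79, so n₀ = 149.
Finite population correction with N = 349: n = n₀ / (1 + (n₀−1)/N) = 149 / (1 + 148/349) = 149 / 1.4241 ≈ 104.63.
Rounding up, n = 105.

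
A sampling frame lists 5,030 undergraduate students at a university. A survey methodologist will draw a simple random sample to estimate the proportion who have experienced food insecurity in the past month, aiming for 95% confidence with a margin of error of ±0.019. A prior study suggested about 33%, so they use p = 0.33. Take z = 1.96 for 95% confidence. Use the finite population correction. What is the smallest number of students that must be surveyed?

1604

Unadjusted: n₀ = 1.96² × 0.33 × 0.67 / 0.019² ≈ 2352.85, so n₀ = 2353.
Finite population correction with N = 5,030: n = n₀ / (1 + (n₀−1)/N) = 2353 / (1 + 2352/5030) = 2353 / 1.4676 ≈ 1603.30.
Rounding up, n = 1604.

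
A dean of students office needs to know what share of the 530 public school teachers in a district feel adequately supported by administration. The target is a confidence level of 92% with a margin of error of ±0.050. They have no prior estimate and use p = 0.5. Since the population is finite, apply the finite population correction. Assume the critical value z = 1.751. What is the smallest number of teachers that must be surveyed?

Unadjusted: n₀ = 1.751² × 0.50 × 0.50 / 0.050² ≈ 306.60, so n₀ = 307.
Finite population correction with N = 530: n = n₀ / (1 + (n₀−1)/N) = 307 / (1 + 306/530) = 307 / 1.5774 ≈ 194.63.
Rounding up, n = 195.

195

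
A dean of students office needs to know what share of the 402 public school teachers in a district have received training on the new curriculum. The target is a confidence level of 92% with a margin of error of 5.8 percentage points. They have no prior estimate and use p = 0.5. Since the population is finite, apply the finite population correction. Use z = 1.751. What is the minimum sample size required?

146

Unadjusted: n₀ = 1.751² × 0.50 × 0.50 / 0.058² ≈ 227.85, so n₀ = 228.
Finite population correction with N = 402: n = n₀ / (1 + (n₀−1)/N) = 228 / (1 + 227/402) = 228 / 1.5647 ≈ 145.72.
Rounding up, n = 146.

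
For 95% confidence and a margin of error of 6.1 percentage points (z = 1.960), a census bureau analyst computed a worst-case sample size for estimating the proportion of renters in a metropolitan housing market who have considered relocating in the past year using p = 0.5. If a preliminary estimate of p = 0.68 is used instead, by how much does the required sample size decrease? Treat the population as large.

34

Conservative (p = 0.5): n = 1.960² × 0.25 / 0.061² ≈ 258.10 → 259.
Using p = 0.68: p(1−p) = 0.2176, so n = 1.960² × 0.2176 / 0.061² ≈ 224.65 → 225.
Reduction: 259 − 225 = 34.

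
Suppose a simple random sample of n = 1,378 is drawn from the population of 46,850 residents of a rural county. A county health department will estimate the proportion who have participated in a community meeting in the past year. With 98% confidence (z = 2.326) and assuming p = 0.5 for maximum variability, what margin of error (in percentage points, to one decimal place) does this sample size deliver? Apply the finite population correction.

Finite-population factor: (N−n)/(N−1) = (46850−1378)/(46850−1) = 0.9706.
SE(p̂) = √[p(1−p)/n · (N−n)/(N−1)] = √[0.2500/1378 × 0.9706] = 0.01327.
E = z × SE = 2.326 × 0.01327 = 0.03087 ≈ 3.1 percentage points.

3.1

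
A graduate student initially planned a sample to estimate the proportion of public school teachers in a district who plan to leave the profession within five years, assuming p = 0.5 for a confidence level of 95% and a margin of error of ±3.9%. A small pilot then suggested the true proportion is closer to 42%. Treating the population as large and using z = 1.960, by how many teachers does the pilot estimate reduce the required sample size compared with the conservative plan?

Conservative (p = 0.5): n = 1.960² × 0.25 / 0.039² ≈ 631.43 → 632.
Using p = 0.42: p(1−p) = 0.2436, so n = 1.960² × 0.2436 / 0.039² ≈ 615.26 → 616.
Reduction: 632 − 616 = 16.

16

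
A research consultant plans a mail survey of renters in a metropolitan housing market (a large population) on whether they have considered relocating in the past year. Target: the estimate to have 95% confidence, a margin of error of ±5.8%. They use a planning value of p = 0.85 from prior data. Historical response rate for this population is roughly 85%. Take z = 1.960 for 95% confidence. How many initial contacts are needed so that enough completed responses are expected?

Completed interviews needed: n₀ = 1.960² × 0.1275 / 0.058² ≈ 145.60 → 146.
At an 85% response rate, contacts needed = 146 / 0.85 ≈ 171.76 → 172.

172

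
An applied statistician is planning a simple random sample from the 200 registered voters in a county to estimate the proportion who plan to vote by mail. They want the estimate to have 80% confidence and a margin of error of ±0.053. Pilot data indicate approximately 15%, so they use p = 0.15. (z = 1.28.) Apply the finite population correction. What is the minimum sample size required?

55

Unadjusted: n₀ = 1.28² × 0.15 × 0.85 / 0.053² ≈ 74.37, so n₀ = 75.
Finite population correction with N = 200: n = n₀ / (1 + (n₀−1)/N) = 75 / (1 + 74/200) = 75 / 1.3700 ≈ 54.74.
Rounding up, n = 55.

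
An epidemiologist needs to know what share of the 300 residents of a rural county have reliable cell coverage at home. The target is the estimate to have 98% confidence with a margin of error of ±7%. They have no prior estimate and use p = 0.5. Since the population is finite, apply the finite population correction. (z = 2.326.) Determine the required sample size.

145

Unadjusted: n₀ = 2.326² × 0.50 × 0.50 / 0.070² ≈ 276.03, so n₀ = 277.
Finite population correction with N = 300: n = n₀ / (1 + (n₀−1)/N) = 277 / (1 + 276/300) = 277 / 1.9200 ≈ 144.27.
Rounding up, n = 145.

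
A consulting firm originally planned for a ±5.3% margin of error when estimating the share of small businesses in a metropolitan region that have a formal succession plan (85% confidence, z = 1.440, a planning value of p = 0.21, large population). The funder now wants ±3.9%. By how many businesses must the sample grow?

104

At ±5.3%: n = 1.440² × 0.1659 / 0.053² ≈ 122.47 → 123.
At ±3.9%: n = 1.440² × 0.1659 / 0.039² ≈ 226.17 → 227.
Additional respondents: 227 − 123 = 104.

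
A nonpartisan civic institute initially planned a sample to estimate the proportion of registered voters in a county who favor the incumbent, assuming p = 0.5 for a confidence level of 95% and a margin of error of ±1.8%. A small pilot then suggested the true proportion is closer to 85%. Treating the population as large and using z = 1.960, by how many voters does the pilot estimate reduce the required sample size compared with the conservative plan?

1453

Conservative (p = 0.5): n = 1.960² × 0.25 / 0.018² ≈ 2964.20 → 2965.
Using p = 0.85: p(1−p) = 0.1275, so n = 1.960² × 0.1275 / 0.018² ≈ 1511.74 → 1512.
Reduction: 2965 − 1512 = 1453.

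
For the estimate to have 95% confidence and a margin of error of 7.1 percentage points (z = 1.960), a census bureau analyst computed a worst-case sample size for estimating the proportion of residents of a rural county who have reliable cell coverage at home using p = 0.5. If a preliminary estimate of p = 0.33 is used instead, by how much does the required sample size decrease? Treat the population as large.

Conservative (p = 0.5): n = 1.960² × 0.25 / 0.071² ≈ 190.52 → 191.
Using p = 0.33: p(1−p) = 0.2211, so n = 1.960² × 0.2211 / 0.071² ≈ 168.49 → 169.
Reduction: 191 − 169 = 22.

22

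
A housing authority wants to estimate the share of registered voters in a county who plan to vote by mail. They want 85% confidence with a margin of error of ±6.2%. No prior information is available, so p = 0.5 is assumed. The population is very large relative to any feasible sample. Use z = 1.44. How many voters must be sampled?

With p = 0.5, p(1−p) = 0.25.
n = z²·p(1−p)/E² = 1.44² × 0.2500 / 0.062² = 2.0736 × 0.2500 / 0.003844 ≈ 134.86.
Rounding up gives n = 135.

135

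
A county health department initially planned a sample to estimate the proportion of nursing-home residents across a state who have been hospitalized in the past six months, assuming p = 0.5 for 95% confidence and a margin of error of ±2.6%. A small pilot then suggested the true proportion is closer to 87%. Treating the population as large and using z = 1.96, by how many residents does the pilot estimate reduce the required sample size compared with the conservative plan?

778

Conservative (p = 0.5): n = 1.96² × 0.25 / 0.026² ≈ 1420.71 → 1421.
Using p = 0.87: p(1−p) = 0.1131, so n = 1.96² × 0.1131 / 0.026² ≈ 642.73 → 643.
Reduction: 1421 − 643 = 778.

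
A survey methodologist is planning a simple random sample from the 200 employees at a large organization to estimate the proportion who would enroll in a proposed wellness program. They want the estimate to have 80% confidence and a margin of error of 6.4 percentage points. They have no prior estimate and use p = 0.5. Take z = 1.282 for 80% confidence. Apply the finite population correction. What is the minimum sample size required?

Unadjusted: n₀ = 1.282² × 0.50 × 0.50 / 0.064² ≈ 100.31, so n₀ = 101.
Finite population correction with N = 200: n = n₀ / (1 + (n₀−1)/N) = 101 / (1 + 100/200) = 101 / 1.5000 ≈ 67.33.
Rounding up, n = 68.

68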